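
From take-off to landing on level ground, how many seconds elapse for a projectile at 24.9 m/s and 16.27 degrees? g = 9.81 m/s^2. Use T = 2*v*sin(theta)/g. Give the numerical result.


T = 2*v*sin(theta)/g
sin(theta) = sin(16.27 deg) = 0.2802
T = 2*24.9*0.2802 / 9.81
T = 13.9522 / 9.81 = 1.4222 s

1.4222 s


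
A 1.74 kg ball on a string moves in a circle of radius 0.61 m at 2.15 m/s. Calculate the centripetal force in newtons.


Fc = m * v^2 / r
v^2 = 2.15^2 = 4.6225
Fc = 1.74 * 4.6225 / 0.61
Fc = 8.0431 / 0.61 = 13.1855 N

13.1855 N


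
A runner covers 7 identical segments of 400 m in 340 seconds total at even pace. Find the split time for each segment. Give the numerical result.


Split time = total_time / n_laps = 340 / 7
Split time = 48.5714 s per lap

48.5714 s


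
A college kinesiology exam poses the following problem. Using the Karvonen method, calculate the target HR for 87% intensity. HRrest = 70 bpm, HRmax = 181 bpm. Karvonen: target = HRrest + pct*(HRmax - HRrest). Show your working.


Target = HRrest + pct*(HRmax - HRrest)
Heart rate reserve = HRmax - HRrest = 181 - 70 = 111 bpm
Fraction = 87% = 0.87
Target = 70 + 0.87 * 111
Target = 70 + 96.57 = 166.57 bpm

166.57 bpm


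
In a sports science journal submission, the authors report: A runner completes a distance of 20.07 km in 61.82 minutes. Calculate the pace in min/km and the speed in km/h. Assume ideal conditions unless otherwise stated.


Pace = time / distance = 61.82 min / 20.07 km = 3.0802 min/km
Speed = distance / time_in_hours = 20.07 / 1.0303 hr
Speed = 19.4791 km/h

3.0802 min/km, 19.4791 km/h


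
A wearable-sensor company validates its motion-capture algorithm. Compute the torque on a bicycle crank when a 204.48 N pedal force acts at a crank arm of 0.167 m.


tau = F * d
tau = 204.48 * 0.167
tau = 34.1482 N*m

34.1482 N*m


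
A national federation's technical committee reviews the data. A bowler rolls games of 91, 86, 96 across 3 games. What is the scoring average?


Average = sum / n
Sum = 273
Average = 273 / 3 = 91

91


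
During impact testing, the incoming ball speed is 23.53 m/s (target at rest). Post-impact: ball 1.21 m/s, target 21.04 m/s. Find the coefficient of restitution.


e = (v2_after - v1_after) / (v1_before - v2_before)
Numerator = 21.04 - 1.21 = 19.83
Denominator = 23.53 - 0 = 23.53
e = 19.83 / 23.53 = 0.8428

0.8428


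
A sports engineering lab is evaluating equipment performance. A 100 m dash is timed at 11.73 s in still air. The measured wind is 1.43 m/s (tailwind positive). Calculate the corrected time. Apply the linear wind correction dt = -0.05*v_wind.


dt = -0.05 * v_wind = -0.05 * 1.43 = -0.0715 s
t_corrected = t_still + dt = 11.73 + (-0.0715)
t_corrected = 11.6585 s

11.6585 s


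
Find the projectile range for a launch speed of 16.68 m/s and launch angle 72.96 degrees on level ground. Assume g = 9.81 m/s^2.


R = v^2 * sin(2*theta) / g
Convert angle to radians: theta = 72.96 deg = 1.2734 rad
sin(2*theta) = sin(2.5468) = 0.5603
R = 16.68^2 * 0.5603 / 9.81
R = 278.2224 * 0.5603 / 9.81 = 15.8921 m

15.8921 m


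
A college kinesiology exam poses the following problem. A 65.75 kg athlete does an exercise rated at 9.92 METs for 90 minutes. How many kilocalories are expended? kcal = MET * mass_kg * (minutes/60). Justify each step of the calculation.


kcal = MET * mass * time_hr
Convert time: 90 min = 1.5 hr
kcal = 9.92 * 65.75 * 1.5
kcal = 978.36 kcal

978.36 kcal


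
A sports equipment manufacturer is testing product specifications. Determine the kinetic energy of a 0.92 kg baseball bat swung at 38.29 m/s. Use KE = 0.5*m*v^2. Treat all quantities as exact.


KE = 0.5 * m * v^2
KE = 0.5 * 0.92 * 38.29^2
KE = 0.5 * 0.92 * 1466.1241 = 674.4171 J

674.4171 J


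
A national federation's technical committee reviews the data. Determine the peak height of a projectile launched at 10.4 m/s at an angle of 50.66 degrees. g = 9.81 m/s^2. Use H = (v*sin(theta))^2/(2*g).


H = (v*sin(theta))^2 / (2*g)
vy = v*sin(theta) = 10.4 * sin(50.66 deg) = 8.0433 m/s
H = vy^2 / (2*g) = 64.6953 / (2*9.81)
H = 64.6953 / 19.62 = 3.2974 m

3.2974 m


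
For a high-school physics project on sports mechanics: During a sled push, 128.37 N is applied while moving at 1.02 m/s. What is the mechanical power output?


P = F * v
P = 128.37 * 1.02
P = 130.9374 W

130.9374 W


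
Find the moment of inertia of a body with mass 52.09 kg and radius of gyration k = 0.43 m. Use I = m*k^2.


I = m * k^2
I = 52.09 * 0.43^2
I = 52.09 * 0.1849 = 9.6314 kg*m^2

9.6314 kg*m^2


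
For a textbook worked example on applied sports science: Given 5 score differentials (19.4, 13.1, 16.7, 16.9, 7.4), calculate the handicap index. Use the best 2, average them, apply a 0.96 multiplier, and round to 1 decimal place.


All differentials: 19.4, 13.1, 16.7, 16.9, 7.4
Sorted: 7.4, 13.1, 16.7, 16.9, 19.4
Best 2: 7.4, 13.1
Average of best = 20.5 / 2 = 10.25
Raw index = 10.25 * 0.96 = 9.84
Handicap index = round(9.84, 1) = 9.8

9.8


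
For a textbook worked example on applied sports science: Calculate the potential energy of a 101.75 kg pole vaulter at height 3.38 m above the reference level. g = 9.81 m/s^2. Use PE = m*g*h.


PE = m * g * h
PE = 101.75 * 9.81 * 3.38
PE = 998.1675 * 3.38 = 3373.8061 J

3373.8061 J


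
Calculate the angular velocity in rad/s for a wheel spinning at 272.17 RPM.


omega = RPM * 2 * pi / 60
omega = 272.17 * 2 * 3.14159 / 60
omega = 1710.0945 / 60 = 28.5016 rad/s

28.5016 rad/s


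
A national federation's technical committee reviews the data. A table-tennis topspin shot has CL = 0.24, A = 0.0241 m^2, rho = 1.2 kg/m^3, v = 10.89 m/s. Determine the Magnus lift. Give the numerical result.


FM = 0.5 * CL * rho * A * v^2
FM = 0.5 * 0.24 * 1.2 * 0.0241 * 10.89^2
v^2 = 118.5921
FM = 0.5 * 0.24 * 1.2 * 0.0241 * 118.5921 = 0.4116 N

0.4116 N


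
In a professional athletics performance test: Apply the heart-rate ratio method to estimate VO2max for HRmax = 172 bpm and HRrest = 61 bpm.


VO2max = 15.3 * HRmax / HRrest
VO2max = 15.3 * 172 / 61
VO2max = 2631.6 / 61 = 43.141 mL/kg/min

43.141 mL/kg/min


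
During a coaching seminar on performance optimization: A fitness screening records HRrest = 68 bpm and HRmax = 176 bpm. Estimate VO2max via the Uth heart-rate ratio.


VO2max = 15.3 * HRmax / HRrest
VO2max = 15.3 * 176 / 68
VO2max = 2692.8 / 68 = 39.6 mL/kg/min

39.6 mL/kg/min


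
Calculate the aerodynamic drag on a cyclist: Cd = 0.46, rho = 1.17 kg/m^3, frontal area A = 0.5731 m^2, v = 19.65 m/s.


Fd = 0.5 * Cd * rho * A * v^2
Fd = 0.5 * 0.46 * 1.17 * 0.5731 * 19.65^2
v^2 = 386.1225
Fd = 0.5 * 0.46 * 1.17 * 0.5731 * 386.1225 = 59.5483 N

59.5483 N


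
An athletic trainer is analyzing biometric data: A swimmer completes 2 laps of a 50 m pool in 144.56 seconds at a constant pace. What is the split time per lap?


Split time = total_time / n_laps = 144.56 / 2
Split time = 72.28 s per lap

72.28 s


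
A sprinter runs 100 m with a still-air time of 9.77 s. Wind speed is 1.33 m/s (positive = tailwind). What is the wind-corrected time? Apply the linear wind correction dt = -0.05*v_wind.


dt = -0.05 * v_wind = -0.05 * 1.33 = -0.0665 s
t_corrected = t_still + dt = 9.77 + (-0.0665)
t_corrected = 9.7035 s

9.7035 s


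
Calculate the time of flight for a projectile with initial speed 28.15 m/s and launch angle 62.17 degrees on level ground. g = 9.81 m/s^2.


T = 2*v*sin(theta)/g
sin(theta) = sin(62.17 deg) = 0.8843
T = 2*28.15*0.8843 / 9.81
T = 49.7882 / 9.81 = 5.0752 s

5.0752 s


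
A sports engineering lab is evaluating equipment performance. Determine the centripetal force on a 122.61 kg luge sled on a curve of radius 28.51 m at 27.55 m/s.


Fc = m * v^2 / r
v^2 = 27.55^2 = 759.0025
Fc = 122.61 * 759.0025 / 28.51
Fc = 93061.2965 / 28.51 = 3264.1633 N

3264.1633 N


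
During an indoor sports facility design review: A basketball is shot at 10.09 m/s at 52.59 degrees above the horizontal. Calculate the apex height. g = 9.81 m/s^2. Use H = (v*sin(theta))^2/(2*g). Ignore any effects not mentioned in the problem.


H = (v*sin(theta))^2 / (2*g)
vy = v*sin(theta) = 10.09 * sin(52.59 deg) = 8.0146 m/s
H = vy^2 / (2*g) = 64.2334 / (2*9.81)
H = 64.2334 / 19.62 = 3.2739 m

3.2739 m


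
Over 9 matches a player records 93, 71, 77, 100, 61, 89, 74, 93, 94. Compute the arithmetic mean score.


Average = sum / n
Sum = 752
Average = 752 / 9 = 83.5556

83.5556


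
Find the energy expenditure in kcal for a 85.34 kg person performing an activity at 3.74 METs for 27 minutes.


kcal = MET * mass * time_hr
Convert time: 27 min = 0.45 hr
kcal = 3.74 * 85.34 * 0.45
kcal = 143.6272 kcal

143.6272 kcal


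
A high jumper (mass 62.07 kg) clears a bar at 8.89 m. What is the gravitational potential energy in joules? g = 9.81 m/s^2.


PE = m * g * h
PE = 62.07 * 9.81 * 8.89
PE = 608.9067 * 8.89 = 5413.1806 J

5413.1806 J


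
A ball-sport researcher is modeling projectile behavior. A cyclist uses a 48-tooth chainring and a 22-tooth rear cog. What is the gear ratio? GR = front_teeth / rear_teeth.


GR = front_teeth / rear_teeth
GR = 48 / 22
GR = 2.1818

2.1818


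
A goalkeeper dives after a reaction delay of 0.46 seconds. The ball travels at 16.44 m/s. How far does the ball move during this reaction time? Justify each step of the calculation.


d = v * t
d = 16.44 * 0.46
d = 7.5624 m

7.5624 m


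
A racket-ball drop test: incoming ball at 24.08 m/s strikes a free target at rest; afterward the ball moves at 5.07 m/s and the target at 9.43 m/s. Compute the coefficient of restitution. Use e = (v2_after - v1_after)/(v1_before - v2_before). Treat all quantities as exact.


e = (v2_after - v1_after) / (v1_before - v2_before)
Numerator = 9.43 - 5.07 = 4.36
Denominator = 24.08 - 0 = 24.08
e = 4.36 / 24.08 = 0.1811

0.1811


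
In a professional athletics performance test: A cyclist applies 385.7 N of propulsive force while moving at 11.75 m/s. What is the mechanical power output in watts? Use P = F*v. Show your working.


P = F * v
P = 385.7 * 11.75
P = 4531.975 W

4531.975 W


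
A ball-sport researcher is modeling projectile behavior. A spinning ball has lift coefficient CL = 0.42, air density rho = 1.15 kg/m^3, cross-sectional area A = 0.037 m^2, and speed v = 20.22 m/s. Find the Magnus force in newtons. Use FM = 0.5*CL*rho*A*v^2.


FM = 0.5 * CL * rho * A * v^2
FM = 0.5 * 0.42 * 1.15 * 0.037 * 20.22^2
v^2 = 408.8484
FM = 0.5 * 0.42 * 1.15 * 0.037 * 408.8484 = 3.6533 N

3.6533 N


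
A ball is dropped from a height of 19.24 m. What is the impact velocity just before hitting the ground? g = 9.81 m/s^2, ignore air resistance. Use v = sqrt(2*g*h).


v = sqrt(2 * g * h)
v = sqrt(2 * 9.81 * 19.24)
v = sqrt(377.4888) = 19.4291 m/s

19.4291 m/s


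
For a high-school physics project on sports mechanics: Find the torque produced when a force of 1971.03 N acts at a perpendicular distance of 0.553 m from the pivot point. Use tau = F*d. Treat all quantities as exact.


tau = F * d
tau = 1971.03 * 0.553
tau = 1089.9796 N*m

1089.9796 N*m


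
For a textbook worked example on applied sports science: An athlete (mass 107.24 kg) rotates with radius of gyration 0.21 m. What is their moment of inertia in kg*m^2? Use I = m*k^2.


I = m * k^2
I = 107.24 * 0.21^2
I = 107.24 * 0.0441 = 4.7293 kg*m^2

4.7293 kg*m^2


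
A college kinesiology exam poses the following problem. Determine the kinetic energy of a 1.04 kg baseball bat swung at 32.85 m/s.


KE = 0.5 * m * v^2
KE = 0.5 * 1.04 * 32.85^2
KE = 0.5 * 1.04 * 1079.1225 = 561.1437 J

561.1437 J


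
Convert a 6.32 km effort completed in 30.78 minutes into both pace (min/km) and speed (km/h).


Pace = time / distance = 30.78 min / 6.32 km = 4.8703 min/km
Speed = distance / time_in_hours = 6.32 / 0.513 hr
Speed = 12.3197 km/h

4.8703 min/km, 12.3197 km/h


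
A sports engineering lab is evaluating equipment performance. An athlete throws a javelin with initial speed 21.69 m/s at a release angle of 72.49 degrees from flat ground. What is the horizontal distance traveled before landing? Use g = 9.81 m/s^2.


R = v^2 * sin(2*theta) / g
Convert angle to radians: theta = 72.49 deg = 1.2652 rad
sin(2*theta) = sin(2.5304) = 0.5739
R = 21.69^2 * 0.5739 / 9.81
R = 470.4561 * 0.5739 / 9.81 = 27.5206 m

27.5206 m


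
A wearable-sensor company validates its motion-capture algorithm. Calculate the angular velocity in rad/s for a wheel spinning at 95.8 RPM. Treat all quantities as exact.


omega = RPM * 2 * pi / 60
omega = 95.8 * 2 * 3.14159 / 60
omega = 601.9292 / 60 = 10.0322 rad/s

10.0322 rad/s


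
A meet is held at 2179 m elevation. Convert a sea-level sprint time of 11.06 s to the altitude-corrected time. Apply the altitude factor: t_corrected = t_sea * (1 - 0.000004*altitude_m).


Correction factor = 1 - 0.000004 * 2179 = 0.991284
t_corrected = t_sea * factor = 11.06 * 0.991284
t_corrected = 10.9636 s

10.9636 s


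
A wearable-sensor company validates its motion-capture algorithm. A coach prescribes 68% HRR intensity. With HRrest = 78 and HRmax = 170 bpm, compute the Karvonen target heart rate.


Target = HRrest + pct*(HRmax - HRrest)
Heart rate reserve = HRmax - HRrest = 170 - 78 = 92 bpm
Fraction = 68% = 0.68
Target = 78 + 0.68 * 92
Target = 78 + 62.56 = 140.56 bpm

140.56 bpm


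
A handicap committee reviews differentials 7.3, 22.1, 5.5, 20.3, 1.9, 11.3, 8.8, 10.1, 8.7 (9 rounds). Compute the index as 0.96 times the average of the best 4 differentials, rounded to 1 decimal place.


All differentials: 7.3, 22.1, 5.5, 20.3, 1.9, 11.3, 8.8, 10.1, 8.7
Sorted: 1.9, 5.5, 7.3, 8.7, 8.8, 10.1, 11.3, 20.3, 22.1
Best 4: 1.9, 5.5, 7.3, 8.7
Average of best = 23.4 / 4 = 5.85
Raw index = 5.85 * 0.96 = 5.616
Handicap index = round(5.616, 1) = 5.6

5.6


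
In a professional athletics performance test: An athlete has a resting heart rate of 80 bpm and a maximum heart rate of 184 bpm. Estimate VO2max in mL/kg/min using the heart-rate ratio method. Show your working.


VO2max = 15.3 * HRmax / HRrest
VO2max = 15.3 * 184 / 80
VO2max = 2815.2 / 80 = 35.19 mL/kg/min

35.19 mL/kg/min


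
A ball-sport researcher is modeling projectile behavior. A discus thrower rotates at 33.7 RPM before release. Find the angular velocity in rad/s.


omega = RPM * 2 * pi / 60
omega = 33.7 * 2 * 3.14159 / 60
omega = 211.7433 / 60 = 3.5291 rad/s

3.5291 rad/s


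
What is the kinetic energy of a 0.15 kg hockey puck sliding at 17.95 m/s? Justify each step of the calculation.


KE = 0.5 * m * v^2
KE = 0.5 * 0.15 * 17.95^2
KE = 0.5 * 0.15 * 322.2025 = 24.1652 J

24.1652 J


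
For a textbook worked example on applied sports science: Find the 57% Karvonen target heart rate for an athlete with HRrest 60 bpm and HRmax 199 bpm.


Target = HRrest + pct*(HRmax - HRrest)
Heart rate reserve = HRmax - HRrest = 199 - 60 = 139 bpm
Fraction = 57% = 0.57
Target = 60 + 0.57 * 139
Target = 60 + 79.23 = 139.23 bpm

139.23 bpm


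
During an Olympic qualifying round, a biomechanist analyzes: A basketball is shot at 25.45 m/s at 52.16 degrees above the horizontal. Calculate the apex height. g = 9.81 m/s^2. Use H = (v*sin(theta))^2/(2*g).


H = (v*sin(theta))^2 / (2*g)
vy = v*sin(theta) = 25.45 * sin(52.16 deg) = 20.0986 m/s
H = vy^2 / (2*g) = 403.9517 / (2*9.81)
H = 403.9517 / 19.62 = 20.5888 m

20.5888 m


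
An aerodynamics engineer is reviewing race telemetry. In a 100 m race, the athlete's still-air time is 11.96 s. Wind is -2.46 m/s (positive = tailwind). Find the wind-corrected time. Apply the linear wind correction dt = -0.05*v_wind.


dt = -0.05 * v_wind = -0.05 * -2.46 = 0.123 s
t_corrected = t_still + dt = 11.96 + (0.123)
t_corrected = 12.083 s

12.083 s


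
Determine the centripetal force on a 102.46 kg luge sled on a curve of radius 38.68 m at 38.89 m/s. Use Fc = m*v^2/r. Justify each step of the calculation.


Fc = m * v^2 / r
v^2 = 38.89^2 = 1512.4321
Fc = 102.46 * 1512.4321 / 38.68
Fc = 154963.793 / 38.68 = 4006.3028 N

4006.3028 N


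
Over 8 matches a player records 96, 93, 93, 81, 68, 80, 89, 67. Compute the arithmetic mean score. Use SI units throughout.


Average = sum / n
Sum = 667
Average = 667 / 8 = 83.375

83.375


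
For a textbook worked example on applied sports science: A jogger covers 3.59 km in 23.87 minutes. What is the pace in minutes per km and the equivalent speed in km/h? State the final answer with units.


Pace = time / distance = 23.87 min / 3.59 km = 6.649 min/km
Speed = distance / time_in_hours = 3.59 / 0.3978 hr
Speed = 9.0239 km/h

6.649 min/km, 9.0239 km/h


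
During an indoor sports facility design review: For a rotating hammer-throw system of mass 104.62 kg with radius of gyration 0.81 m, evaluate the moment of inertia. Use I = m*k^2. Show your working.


I = m * k^2
I = 104.62 * 0.81^2
I = 104.62 * 0.6561 = 68.6412 kg*m^2

68.6412 kg*m^2


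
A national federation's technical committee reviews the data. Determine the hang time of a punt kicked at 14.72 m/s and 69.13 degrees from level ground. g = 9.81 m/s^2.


T = 2*v*sin(theta)/g
sin(theta) = sin(69.13 deg) = 0.9344
T = 2*14.72*0.9344 / 9.81
T = 27.5085 / 9.81 = 2.8041 s

2.8041 s


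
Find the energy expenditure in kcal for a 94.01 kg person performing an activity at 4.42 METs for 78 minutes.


kcal = MET * mass * time_hr
Convert time: 78 min = 1.3 hr
kcal = 4.42 * 94.01 * 1.3
kcal = 540.1815 kcal

540.1815 kcal


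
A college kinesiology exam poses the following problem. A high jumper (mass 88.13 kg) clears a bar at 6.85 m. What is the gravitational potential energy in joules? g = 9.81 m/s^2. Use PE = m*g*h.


PE = m * g * h
PE = 88.13 * 9.81 * 6.85
PE = 864.5553 * 6.85 = 5922.2038 J

5922.2038 J


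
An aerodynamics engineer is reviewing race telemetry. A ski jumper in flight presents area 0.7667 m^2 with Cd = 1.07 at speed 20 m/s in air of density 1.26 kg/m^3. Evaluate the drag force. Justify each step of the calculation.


Fd = 0.5 * Cd * rho * A * v^2
Fd = 0.5 * 1.07 * 1.26 * 0.7667 * 20^2
v^2 = 400
Fd = 0.5 * 1.07 * 1.26 * 0.7667 * 400 = 206.733 N

206.733 N


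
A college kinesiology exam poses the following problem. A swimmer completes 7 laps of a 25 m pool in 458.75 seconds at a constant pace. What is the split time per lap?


Split time = total_time / n_laps = 458.75 / 7
Split time = 65.5357 s per lap

65.5357 s


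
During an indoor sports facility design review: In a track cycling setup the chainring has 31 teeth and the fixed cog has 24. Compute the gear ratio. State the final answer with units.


GR = front_teeth / rear_teeth
GR = 31 / 24
GR = 1.2917

1.2917


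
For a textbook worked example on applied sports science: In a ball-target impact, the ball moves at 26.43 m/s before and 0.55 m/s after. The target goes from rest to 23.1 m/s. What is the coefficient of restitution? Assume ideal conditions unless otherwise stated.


e = (v2_after - v1_after) / (v1_before - v2_before)
Numerator = 23.1 - 0.55 = 22.55
Denominator = 26.43 - 0 = 26.43
e = 22.55 / 26.43 = 0.8532

0.8532


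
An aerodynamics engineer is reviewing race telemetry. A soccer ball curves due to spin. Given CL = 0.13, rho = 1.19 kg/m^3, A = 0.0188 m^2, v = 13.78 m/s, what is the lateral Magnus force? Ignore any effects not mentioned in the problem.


FM = 0.5 * CL * rho * A * v^2
FM = 0.5 * 0.13 * 1.19 * 0.0188 * 13.78^2
v^2 = 189.8884
FM = 0.5 * 0.13 * 1.19 * 0.0188 * 189.8884 = 0.2761 N

0.2761 N


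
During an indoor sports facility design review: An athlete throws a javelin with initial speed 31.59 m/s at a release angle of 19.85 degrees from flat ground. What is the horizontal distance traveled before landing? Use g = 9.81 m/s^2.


R = v^2 * sin(2*theta) / g
Convert angle to radians: theta = 19.85 deg = 0.3464 rad
sin(2*theta) = sin(0.6929) = 0.6388
R = 31.59^2 * 0.6388 / 9.81
R = 997.9281 * 0.6388 / 9.81 = 64.979 m

64.979 m


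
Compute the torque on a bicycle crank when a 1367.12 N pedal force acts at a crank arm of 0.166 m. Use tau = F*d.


tau = F * d
tau = 1367.12 * 0.166
tau = 226.9419 N*m

226.9419 N*m


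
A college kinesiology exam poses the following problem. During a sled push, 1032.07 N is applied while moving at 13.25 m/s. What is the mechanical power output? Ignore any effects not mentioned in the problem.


P = F * v
P = 1032.07 * 13.25
P = 13674.9275 W

13674.9275 W


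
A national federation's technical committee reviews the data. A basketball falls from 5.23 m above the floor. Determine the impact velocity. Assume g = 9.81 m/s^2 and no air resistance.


v = sqrt(2 * g * h)
v = sqrt(2 * 9.81 * 5.23)
v = sqrt(102.6126) = 10.1298 m/s

10.1298 m/s


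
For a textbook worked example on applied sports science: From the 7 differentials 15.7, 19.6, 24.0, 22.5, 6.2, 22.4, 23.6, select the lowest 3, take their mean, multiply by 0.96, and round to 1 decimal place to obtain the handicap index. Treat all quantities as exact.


All differentials: 15.7, 19.6, 24.0, 22.5, 6.2, 22.4, 23.6
Sorted: 6.2, 15.7, 19.6, 22.4, 22.5, 23.6, 24.0
Best 3: 6.2, 15.7, 19.6
Average of best = 41.5 / 3 = 13.8333
Raw index = 13.8333 * 0.96 = 13.28
Handicap index = round(13.28, 1) = 13.3

13.3


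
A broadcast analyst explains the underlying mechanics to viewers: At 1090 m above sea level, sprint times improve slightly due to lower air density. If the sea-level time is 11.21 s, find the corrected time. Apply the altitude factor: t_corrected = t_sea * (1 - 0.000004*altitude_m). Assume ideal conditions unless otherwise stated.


Correction factor = 1 - 0.000004 * 1090 = 0.99564
t_corrected = t_sea * factor = 11.21 * 0.99564
t_corrected = 11.1611 s

11.1611 s


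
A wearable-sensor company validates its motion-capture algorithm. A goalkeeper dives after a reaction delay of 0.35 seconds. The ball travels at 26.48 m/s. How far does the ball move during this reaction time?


d = v * t
d = 26.48 * 0.35
d = 9.268 m

9.268 m


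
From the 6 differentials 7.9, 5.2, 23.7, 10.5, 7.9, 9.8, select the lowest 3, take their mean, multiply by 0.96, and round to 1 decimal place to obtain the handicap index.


All differentials: 7.9, 5.2, 23.7, 10.5, 7.9, 9.8
Sorted: 5.2, 7.9, 7.9, 9.8, 10.5, 23.7
Best 3: 5.2, 7.9, 7.9
Average of best = 21 / 3 = 7
Raw index = 7 * 0.96 = 6.72
Handicap index = round(6.72, 1) = 6.7

6.7


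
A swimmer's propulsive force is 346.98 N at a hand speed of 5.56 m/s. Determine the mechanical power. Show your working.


P = F * v
P = 346.98 * 5.56
P = 1929.2088 W

1929.2088 W


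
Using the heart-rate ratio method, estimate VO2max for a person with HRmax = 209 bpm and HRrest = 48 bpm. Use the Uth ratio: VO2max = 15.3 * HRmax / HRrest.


VO2max = 15.3 * HRmax / HRrest
VO2max = 15.3 * 209 / 48
VO2max = 3197.7 / 48 = 66.6188 mL/kg/min

66.6188 mL/kg/min


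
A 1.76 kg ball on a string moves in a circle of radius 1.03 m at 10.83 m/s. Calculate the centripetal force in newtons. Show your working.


Fc = m * v^2 / r
v^2 = 10.83^2 = 117.2889
Fc = 1.76 * 117.2889 / 1.03
Fc = 206.4285 / 1.03 = 200.416 N

200.416 N


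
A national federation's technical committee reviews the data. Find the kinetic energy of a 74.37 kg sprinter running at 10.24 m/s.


KE = 0.5 * m * v^2
KE = 0.5 * 74.37 * 10.24^2
KE = 0.5 * 74.37 * 104.8576 = 3899.1299 J

3899.1299 J


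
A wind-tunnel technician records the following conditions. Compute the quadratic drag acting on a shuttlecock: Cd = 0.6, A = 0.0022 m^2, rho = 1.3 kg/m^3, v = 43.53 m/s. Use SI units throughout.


Fd = 0.5 * Cd * rho * A * v^2
Fd = 0.5 * 0.6 * 1.3 * 0.0022 * 43.53^2
v^2 = 1894.8609
Fd = 0.5 * 0.6 * 1.3 * 0.0022 * 1894.8609 = 1.6258 N

1.6258 N


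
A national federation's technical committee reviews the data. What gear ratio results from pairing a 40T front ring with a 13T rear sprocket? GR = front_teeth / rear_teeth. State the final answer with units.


GR = front_teeth / rear_teeth
GR = 40 / 13
GR = 3.0769

3.0769


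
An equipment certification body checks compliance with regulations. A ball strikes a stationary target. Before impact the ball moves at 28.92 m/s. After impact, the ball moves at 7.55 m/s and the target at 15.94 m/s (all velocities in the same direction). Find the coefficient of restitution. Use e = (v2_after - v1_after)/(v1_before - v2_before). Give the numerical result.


e = (v2_after - v1_after) / (v1_before - v2_before)
Numerator = 15.94 - 7.55 = 8.39
Denominator = 28.92 - 0 = 28.92
e = 8.39 / 28.92 = 0.2901

0.2901


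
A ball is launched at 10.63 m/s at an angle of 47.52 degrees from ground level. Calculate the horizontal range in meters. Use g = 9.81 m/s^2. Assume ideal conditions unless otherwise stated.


R = v^2 * sin(2*theta) / g
Convert angle to radians: theta = 47.52 deg = 0.8294 rad
sin(2*theta) = sin(1.6588) = 0.9961
R = 10.63^2 * 0.9961 / 9.81
R = 112.9969 * 0.9961 / 9.81 = 11.474 m

11.474 m


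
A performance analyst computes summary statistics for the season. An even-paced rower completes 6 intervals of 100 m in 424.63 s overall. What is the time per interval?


Split time = total_time / n_laps = 424.63 / 6
Split time = 70.7717 s per lap

70.7717 s


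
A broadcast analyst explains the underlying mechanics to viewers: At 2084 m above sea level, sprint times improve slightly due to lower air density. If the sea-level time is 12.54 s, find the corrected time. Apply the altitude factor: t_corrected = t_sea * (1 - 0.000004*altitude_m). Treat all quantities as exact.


Correction factor = 1 - 0.000004 * 2084 = 0.991664
t_corrected = t_sea * factor = 12.54 * 0.991664
t_corrected = 12.4355 s

12.4355 s


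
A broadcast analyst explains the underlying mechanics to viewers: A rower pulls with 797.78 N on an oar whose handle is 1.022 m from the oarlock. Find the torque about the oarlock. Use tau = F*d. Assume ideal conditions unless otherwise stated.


tau = F * d
tau = 797.78 * 1.022
tau = 815.3312 N*m

815.3312 N*m


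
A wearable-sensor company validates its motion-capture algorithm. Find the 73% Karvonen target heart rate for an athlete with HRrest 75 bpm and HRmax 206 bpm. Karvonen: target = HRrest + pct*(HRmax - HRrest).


Target = HRrest + pct*(HRmax - HRrest)
Heart rate reserve = HRmax - HRrest = 206 - 75 = 131 bpm
Fraction = 73% = 0.73
Target = 75 + 0.73 * 131
Target = 75 + 95.63 = 170.63 bpm

170.63 bpm


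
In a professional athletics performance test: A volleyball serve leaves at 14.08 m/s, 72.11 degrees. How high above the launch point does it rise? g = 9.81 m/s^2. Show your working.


H = (v*sin(theta))^2 / (2*g)
vy = v*sin(theta) = 14.08 * sin(72.11 deg) = 13.3992 m/s
H = vy^2 / (2*g) = 179.5387 / (2*9.81)
H = 179.5387 / 19.62 = 9.1508 m

9.1508 m


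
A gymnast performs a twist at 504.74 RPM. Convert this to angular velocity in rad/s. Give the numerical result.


omega = RPM * 2 * pi / 60
omega = 504.74 * 2 * 3.14159 / 60
omega = 3171.375 / 60 = 52.8562 rad/s

52.8562 rad/s


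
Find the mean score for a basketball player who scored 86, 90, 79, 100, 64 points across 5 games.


Average = sum / n
Sum = 419
Average = 419 / 5 = 83.8

83.8


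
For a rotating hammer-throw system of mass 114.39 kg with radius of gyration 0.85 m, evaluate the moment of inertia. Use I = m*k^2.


I = m * k^2
I = 114.39 * 0.85^2
I = 114.39 * 0.7225 = 82.6468 kg*m^2

82.6468 kg*m^2


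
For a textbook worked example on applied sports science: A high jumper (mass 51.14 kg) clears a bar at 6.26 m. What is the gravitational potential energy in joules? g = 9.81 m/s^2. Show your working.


PE = m * g * h
PE = 51.14 * 9.81 * 6.26
PE = 501.6834 * 6.26 = 3140.5381 J

3140.5381 J


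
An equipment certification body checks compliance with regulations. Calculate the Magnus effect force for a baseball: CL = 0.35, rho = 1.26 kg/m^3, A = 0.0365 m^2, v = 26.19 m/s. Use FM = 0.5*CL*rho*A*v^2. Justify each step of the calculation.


FM = 0.5 * CL * rho * A * v^2
FM = 0.5 * 0.35 * 1.26 * 0.0365 * 26.19^2
v^2 = 685.9161
FM = 0.5 * 0.35 * 1.26 * 0.0365 * 685.9161 = 5.5204 N

5.5204 N


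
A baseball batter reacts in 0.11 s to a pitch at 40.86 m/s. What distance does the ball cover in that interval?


d = v * t
d = 40.86 * 0.11
d = 4.4946 m

4.4946 m


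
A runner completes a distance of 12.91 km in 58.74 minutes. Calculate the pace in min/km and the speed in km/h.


Pace = time / distance = 58.74 min / 12.91 km = 4.55 min/km
Speed = distance / time_in_hours = 12.91 / 0.979 hr
Speed = 13.1869 km/h

4.55 min/km, 13.1869 km/h


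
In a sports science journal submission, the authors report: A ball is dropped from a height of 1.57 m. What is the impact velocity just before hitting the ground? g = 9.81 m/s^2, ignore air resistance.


v = sqrt(2 * g * h)
v = sqrt(2 * 9.81 * 1.57)
v = sqrt(30.8034) = 5.5501 m/s

5.5501 m/s


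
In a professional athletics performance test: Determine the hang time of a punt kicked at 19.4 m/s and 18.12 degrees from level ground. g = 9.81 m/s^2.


T = 2*v*sin(theta)/g
sin(theta) = sin(18.12 deg) = 0.311
T = 2*19.4*0.311 / 9.81
T = 12.0671 / 9.81 = 1.2301 s

1.2301 s


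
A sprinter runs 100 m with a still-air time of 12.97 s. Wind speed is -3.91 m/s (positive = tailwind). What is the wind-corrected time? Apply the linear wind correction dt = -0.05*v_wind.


dt = -0.05 * v_wind = -0.05 * -3.91 = 0.1955 s
t_corrected = t_still + dt = 12.97 + (0.1955)
t_corrected = 13.1655 s

13.1655 s


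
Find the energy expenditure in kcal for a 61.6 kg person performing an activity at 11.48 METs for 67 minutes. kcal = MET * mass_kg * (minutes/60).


kcal = MET * mass * time_hr
Convert time: 67 min = 1.1167 hr
kcal = 11.48 * 61.6 * 1.1167
kcal = 789.6709 kcal

789.6709 kcal


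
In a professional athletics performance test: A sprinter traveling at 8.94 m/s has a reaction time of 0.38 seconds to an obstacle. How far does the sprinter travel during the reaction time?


d = v * t
d = 8.94 * 0.38
d = 3.3972 m

3.3972 m


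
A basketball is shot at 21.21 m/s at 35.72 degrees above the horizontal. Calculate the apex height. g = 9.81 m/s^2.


H = (v*sin(theta))^2 / (2*g)
vy = v*sin(theta) = 21.21 * sin(35.72 deg) = 12.3829 m/s
H = vy^2 / (2*g) = 153.3367 / (2*9.81)
H = 153.3367 / 19.62 = 7.8153 m

7.8153 m


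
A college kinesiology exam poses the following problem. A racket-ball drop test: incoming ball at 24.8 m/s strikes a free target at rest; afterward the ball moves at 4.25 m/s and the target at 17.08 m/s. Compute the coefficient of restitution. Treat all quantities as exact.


e = (v2_after - v1_after) / (v1_before - v2_before)
Numerator = 17.08 - 4.25 = 12.83
Denominator = 24.8 - 0 = 24.8
e = 12.83 / 24.8 = 0.5173

0.5173


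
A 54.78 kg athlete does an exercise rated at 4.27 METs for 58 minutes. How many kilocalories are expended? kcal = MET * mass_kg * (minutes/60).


kcal = MET * mass * time_hr
Convert time: 58 min = 0.9667 hr
kcal = 4.27 * 54.78 * 0.9667
kcal = 226.1136 kcal

226.1136 kcal


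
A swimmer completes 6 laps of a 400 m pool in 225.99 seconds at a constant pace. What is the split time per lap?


Split time = total_time / n_laps = 225.99 / 6
Split time = 37.665 s per lap

37.665 s


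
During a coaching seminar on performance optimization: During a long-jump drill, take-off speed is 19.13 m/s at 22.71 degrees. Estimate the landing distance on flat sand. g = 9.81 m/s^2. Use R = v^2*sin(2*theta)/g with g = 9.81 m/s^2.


R = v^2 * sin(2*theta) / g
Convert angle to radians: theta = 22.71 deg = 0.3964 rad
sin(2*theta) = sin(0.7927) = 0.7123
R = 19.13^2 * 0.7123 / 9.81
R = 365.9569 * 0.7123 / 9.81 = 26.5709 m

26.5709 m


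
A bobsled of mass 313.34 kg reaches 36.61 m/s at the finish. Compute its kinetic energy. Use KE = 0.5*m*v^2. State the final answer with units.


KE = 0.5 * m * v^2
KE = 0.5 * 313.34 * 36.61^2
KE = 0.5 * 313.34 * 1340.2921 = 209983.5633 J

209983.5633 J


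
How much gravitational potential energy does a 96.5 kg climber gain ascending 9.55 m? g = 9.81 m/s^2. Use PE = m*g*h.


PE = m * g * h
PE = 96.5 * 9.81 * 9.55
PE = 946.665 * 9.55 = 9040.6508 J

9040.6508 J


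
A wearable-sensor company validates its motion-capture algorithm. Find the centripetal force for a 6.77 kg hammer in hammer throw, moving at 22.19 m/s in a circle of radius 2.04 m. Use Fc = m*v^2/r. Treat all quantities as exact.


Fc = m * v^2 / r
v^2 = 22.19^2 = 492.3961
Fc = 6.77 * 492.3961 / 2.04
Fc = 3333.5216 / 2.04 = 1634.0792 N

1634.0792 N


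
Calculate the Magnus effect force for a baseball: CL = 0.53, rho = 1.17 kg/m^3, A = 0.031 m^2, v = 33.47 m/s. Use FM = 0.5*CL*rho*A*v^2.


FM = 0.5 * CL * rho * A * v^2
FM = 0.5 * 0.53 * 1.17 * 0.031 * 33.47^2
v^2 = 1120.2409
FM = 0.5 * 0.53 * 1.17 * 0.031 * 1120.2409 = 10.7673 N

10.7673 N


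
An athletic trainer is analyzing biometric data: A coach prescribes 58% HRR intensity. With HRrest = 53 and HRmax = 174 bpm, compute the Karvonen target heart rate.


Target = HRrest + pct*(HRmax - HRrest)
Heart rate reserve = HRmax - HRrest = 174 - 53 = 121 bpm
Fraction = 58% = 0.58
Target = 53 + 0.58 * 121
Target = 53 + 70.18 = 123.18 bpm

123.18 bpm


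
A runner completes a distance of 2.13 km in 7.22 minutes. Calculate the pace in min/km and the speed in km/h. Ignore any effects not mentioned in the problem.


Pace = time / distance = 7.22 min / 2.13 km = 3.3897 min/km
Speed = distance / time_in_hours = 2.13 / 0.1203 hr
Speed = 17.7008 km/h

3.3897 min/km, 17.7008 km/h


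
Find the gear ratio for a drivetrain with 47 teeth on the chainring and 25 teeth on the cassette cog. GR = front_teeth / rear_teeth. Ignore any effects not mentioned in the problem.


GR = front_teeth / rear_teeth
GR = 47 / 25
GR = 1.88

1.88


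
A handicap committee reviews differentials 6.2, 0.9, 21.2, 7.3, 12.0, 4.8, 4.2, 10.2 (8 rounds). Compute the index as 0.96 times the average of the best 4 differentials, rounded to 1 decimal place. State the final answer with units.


All differentials: 6.2, 0.9, 21.2, 7.3, 12.0, 4.8, 4.2, 10.2
Sorted: 0.9, 4.2, 4.8, 6.2, 7.3, 10.2, 12.0, 21.2
Best 4: 0.9, 4.2, 4.8, 6.2
Average of best = 16.1 / 4 = 4.025
Raw index = 4.025 * 0.96 = 3.864
Handicap index = round(3.864, 1) = 3.9

3.9


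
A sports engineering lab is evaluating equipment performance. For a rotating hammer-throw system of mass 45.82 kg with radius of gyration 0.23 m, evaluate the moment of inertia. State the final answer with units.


I = m * k^2
I = 45.82 * 0.23^2
I = 45.82 * 0.0529 = 2.4239 kg*m^2

2.4239 kg*m^2


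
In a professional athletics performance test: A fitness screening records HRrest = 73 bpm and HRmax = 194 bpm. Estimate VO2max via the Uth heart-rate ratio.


VO2max = 15.3 * HRmax / HRrest
VO2max = 15.3 * 194 / 73
VO2max = 2968.2 / 73 = 40.6603 mL/kg/min

40.6603 mL/kg/min


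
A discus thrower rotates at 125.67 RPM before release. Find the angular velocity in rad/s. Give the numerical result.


omega = RPM * 2 * pi / 60
omega = 125.67 * 2 * 3.14159 / 60
omega = 789.6079 / 60 = 13.1601 rad/s

13.1601 rad/s


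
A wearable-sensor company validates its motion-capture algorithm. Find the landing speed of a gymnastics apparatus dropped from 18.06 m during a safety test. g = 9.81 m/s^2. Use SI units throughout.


v = sqrt(2 * g * h)
v = sqrt(2 * 9.81 * 18.06)
v = sqrt(354.3372) = 18.8238 m/s

18.8238 m/s


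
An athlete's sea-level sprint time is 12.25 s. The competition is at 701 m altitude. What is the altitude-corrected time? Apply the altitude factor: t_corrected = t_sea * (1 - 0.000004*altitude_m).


Correction factor = 1 - 0.000004 * 701 = 0.997196
t_corrected = t_sea * factor = 12.25 * 0.997196
t_corrected = 12.2157 s

12.2157 s


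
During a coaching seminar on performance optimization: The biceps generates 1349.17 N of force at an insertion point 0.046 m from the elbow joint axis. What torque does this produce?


tau = F * d
tau = 1349.17 * 0.046
tau = 62.0618 N*m

62.0618 N*m


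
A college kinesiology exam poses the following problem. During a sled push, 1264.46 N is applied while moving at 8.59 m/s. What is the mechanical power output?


P = F * v
P = 1264.46 * 8.59
P = 10861.7114 W

10861.7114 W


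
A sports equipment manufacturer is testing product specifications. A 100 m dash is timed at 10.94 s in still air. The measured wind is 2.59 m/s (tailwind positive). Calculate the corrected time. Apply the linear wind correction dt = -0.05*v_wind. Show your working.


dt = -0.05 * v_wind = -0.05 * 2.59 = -0.1295 s
t_corrected = t_still + dt = 10.94 + (-0.1295)
t_corrected = 10.8105 s

10.8105 s


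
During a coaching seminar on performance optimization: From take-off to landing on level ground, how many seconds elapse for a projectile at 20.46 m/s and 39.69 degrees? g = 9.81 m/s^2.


T = 2*v*sin(theta)/g
sin(theta) = sin(39.69 deg) = 0.6386
T = 2*20.46*0.6386 / 9.81
T = 26.1329 / 9.81 = 2.6639 s

2.6639 s


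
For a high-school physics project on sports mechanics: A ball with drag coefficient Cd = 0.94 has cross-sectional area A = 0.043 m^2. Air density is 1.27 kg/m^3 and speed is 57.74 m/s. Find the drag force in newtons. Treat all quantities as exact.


Fd = 0.5 * Cd * rho * A * v^2
Fd = 0.5 * 0.94 * 1.27 * 0.043 * 57.74^2
v^2 = 3333.9076
Fd = 0.5 * 0.94 * 1.27 * 0.043 * 3333.9076 = 85.5704 N

85.5704 N


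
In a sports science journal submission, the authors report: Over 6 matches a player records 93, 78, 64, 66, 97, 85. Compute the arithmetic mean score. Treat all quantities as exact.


Average = sum / n
Sum = 483
Average = 483 / 6 = 80.5

80.5


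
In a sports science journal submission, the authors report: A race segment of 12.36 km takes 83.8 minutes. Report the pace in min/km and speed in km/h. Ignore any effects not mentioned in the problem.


Pace = time / distance = 83.8 min / 12.36 km = 6.7799 min/km
Speed = distance / time_in_hours = 12.36 / 1.3967 hr
Speed = 8.8496 km/h

6.7799 min/km, 8.8496 km/h


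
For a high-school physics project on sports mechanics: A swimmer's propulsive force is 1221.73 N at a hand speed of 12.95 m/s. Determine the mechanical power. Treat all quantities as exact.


P = F * v
P = 1221.73 * 12.95
P = 15821.4035 W

15821.4035 W


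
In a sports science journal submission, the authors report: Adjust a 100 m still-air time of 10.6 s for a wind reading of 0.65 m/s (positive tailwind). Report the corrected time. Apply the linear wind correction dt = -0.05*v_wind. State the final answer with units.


dt = -0.05 * v_wind = -0.05 * 0.65 = -0.0325 s
t_corrected = t_still + dt = 10.6 + (-0.0325)
t_corrected = 10.5675 s

10.5675 s


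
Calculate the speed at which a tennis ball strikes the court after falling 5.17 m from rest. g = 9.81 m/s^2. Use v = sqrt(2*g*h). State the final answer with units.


v = sqrt(2 * g * h)
v = sqrt(2 * 9.81 * 5.17)
v = sqrt(101.4354) = 10.0715 m/s

10.0715 m/s


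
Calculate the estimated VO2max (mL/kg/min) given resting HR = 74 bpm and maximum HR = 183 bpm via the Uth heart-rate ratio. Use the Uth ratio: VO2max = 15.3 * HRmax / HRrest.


VO2max = 15.3 * HRmax / HRrest
VO2max = 15.3 * 183 / 74
VO2max = 2799.9 / 74 = 37.8365 mL/kg/min

37.8365 mL/kg/min


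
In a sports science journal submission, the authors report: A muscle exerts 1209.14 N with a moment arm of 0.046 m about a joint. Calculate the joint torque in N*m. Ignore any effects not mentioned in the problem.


tau = F * d
tau = 1209.14 * 0.046
tau = 55.6204 N*m

55.6204 N*m


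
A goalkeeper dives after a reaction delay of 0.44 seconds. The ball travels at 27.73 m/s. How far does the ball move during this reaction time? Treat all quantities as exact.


d = v * t
d = 27.73 * 0.44
d = 12.2012 m

12.2012 m


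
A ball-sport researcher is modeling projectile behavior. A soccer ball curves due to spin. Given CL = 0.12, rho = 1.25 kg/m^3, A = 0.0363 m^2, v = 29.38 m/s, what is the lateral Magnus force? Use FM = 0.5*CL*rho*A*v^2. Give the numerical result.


FM = 0.5 * CL * rho * A * v^2
FM = 0.5 * 0.12 * 1.25 * 0.0363 * 29.38^2
v^2 = 863.1844
FM = 0.5 * 0.12 * 1.25 * 0.0363 * 863.1844 = 2.35 N

2.35 N
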